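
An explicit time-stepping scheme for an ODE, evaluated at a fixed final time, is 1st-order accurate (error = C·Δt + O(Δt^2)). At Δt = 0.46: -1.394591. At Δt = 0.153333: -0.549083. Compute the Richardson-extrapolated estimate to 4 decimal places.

-0.1263

The leading error scales as Δt; refining by a factor of 3 reduces it by 3^1 = 3.
Extrapolated value = (3·A(Δt/3) − A(Δt)) / (3 − 1)
= (3·(-0.549083) − (-1.394591)) / 2
= -0.252658 / 2 = -0.126329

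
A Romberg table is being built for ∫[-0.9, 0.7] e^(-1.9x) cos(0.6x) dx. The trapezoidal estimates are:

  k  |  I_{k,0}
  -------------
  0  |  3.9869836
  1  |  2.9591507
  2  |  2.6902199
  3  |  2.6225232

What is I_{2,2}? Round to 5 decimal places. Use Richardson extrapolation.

2.59951

Richardson extrapolation on the trapezoidal column (denominator 4−1=3):
I_{1,1} = 2.9591507 + (2.9591507 − 3.9869836)/3 = 2.6165397
I_{2,1} = 2.6902199 + (2.6902199 − 2.9591507)/3 = 2.6005763
I_{2,2} = (16·2.6005763 − 2.6165397) / 15 = 2.5995121
(Column j=1 coincides with Simpson's rule on the same nodes.)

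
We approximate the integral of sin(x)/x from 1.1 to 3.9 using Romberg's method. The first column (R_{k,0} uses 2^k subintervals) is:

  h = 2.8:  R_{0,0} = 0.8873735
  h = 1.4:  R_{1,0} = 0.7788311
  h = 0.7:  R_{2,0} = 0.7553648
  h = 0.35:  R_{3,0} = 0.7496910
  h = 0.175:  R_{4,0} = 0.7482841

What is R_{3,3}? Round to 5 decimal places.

0.74782

Richardson extrapolation on the trapezoidal column (denominator 4−1=3):
R_{1,1} = (4·0.7788311 − 0.8873735) / 3 = 0.7426503
R_{2,1} = 0.7553648 + (0.7553648 − 0.7788311)/3 = 0.7475427
R_{3,1} = (4·0.7496910 − 0.7553648) / 3 = 0.7477997
R_{2,2} = (16·0.7475427 − 0.7426503) / 15 = 0.7478689
R_{3,2} = 0.7477997 + (0.7477997 − 0.7475427)/15 = 0.7478168
R_{3,3} = 0.7478168 + (0.7478168 − 0.7478689)/63 = 0.7478160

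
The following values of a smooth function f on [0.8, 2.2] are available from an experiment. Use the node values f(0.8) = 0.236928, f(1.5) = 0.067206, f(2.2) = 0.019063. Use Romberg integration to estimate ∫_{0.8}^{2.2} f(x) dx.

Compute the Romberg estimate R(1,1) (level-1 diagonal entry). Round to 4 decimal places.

0.1225

R(0,0) (trapezoid, 1 panel, h=1.4000): 0.179194
R(1,0) (trapezoid, 2 panels, h=0.7000): 0.136641
R(1,1) = 0.136641 + (0.136641 − 0.179194)/3 = 0.122457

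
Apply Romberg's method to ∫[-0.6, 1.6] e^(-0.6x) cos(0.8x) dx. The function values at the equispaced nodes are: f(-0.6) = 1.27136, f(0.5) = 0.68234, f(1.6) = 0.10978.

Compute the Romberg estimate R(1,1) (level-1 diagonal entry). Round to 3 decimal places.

R(0,0) (trapezoid, 1 panel, h=2.2000): 1.51925
R(1,0) (trapezoid, 2 panels, h=1.1000): 1.51020
R(1,1) = 1.51020 + (1.51020 − 1.51925)/3 = 1.50718

1.507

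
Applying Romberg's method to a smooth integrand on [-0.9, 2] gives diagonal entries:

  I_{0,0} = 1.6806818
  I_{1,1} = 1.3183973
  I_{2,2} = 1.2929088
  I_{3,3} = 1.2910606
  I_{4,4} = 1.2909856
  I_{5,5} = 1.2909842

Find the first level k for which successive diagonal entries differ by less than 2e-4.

|I_{1,1} − I_{0,0}| = 0.3622845 ≥ 2e-4
|I_{2,2} − I_{1,1}| = 0.0254885 ≥ 2e-4
|I_{3,3} − I_{2,2}| = 0.0018482 ≥ 2e-4
|I_{4,4} − I_{3,3}| = 0.0000750 < 2e-4

k = 4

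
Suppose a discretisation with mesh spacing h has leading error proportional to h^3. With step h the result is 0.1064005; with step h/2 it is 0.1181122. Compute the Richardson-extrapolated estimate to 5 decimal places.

The leading error scales as h^3; refining by a factor of 2 reduces it by 2^3 = 8.
Extrapolated value = (8·A(h/2) − A(h)) / (8 − 1)
= (8·0.1181122 − 0.1064005) / 7
= 0.8384971 / 7 = 0.1197853

0.11979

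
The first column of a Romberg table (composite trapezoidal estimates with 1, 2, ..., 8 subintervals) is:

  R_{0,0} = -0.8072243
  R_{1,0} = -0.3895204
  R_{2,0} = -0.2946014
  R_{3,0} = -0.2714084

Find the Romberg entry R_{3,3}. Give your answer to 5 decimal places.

-0.26372

R_{1,1} = (4·(-0.3895204) − (-0.8072243)) / 3 = -0.2502858
R_{2,1} = -0.2946014 + (-0.2946014 − (-0.3895204))/3 = -0.2629617
R_{3,1} = (4·(-0.2714084) − (-0.2946014)) / 3 = -0.2636774
R_{2,2} = (16·(-0.2629617) − (-0.2502858)) / 15 = -0.2638068
R_{3,2} = -0.2636774 + (-0.2636774 − (-0.2629617))/15 = -0.2637251
R_{3,3} = -0.2637251 + (-0.2637251 − (-0.2638068))/63 = -0.2637238
(Column j=1 coincides with Simpson's rule on the same nodes.)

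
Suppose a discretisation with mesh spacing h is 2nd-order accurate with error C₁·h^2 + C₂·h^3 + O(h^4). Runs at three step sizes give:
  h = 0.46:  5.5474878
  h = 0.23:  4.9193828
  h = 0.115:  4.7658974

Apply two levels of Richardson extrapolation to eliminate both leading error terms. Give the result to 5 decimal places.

First eliminate the h^2 term (factor 2^2 = 4):
  B₁ = (4·4.9193828 − 5.5474878)/3 = 4.7100145
  B₂ = (4·4.7658974 − 4.9193828)/3 = 4.7147356
Then eliminate the h^3 term (factor 2^3 = 8):
  (8·4.7147356 − 4.7100145)/7 = 4.7154100

4.71541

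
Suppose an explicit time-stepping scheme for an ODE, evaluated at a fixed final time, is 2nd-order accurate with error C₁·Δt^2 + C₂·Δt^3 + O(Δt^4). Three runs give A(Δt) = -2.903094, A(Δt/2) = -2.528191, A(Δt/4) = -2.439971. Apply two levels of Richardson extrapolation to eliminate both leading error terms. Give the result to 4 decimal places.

-2.4116

First eliminate the Δt^2 term (factor 2^2 = 4):
  B₁ = (4·(-2.528191) − (-2.903094))/3 = -2.403223
  B₂ = (4·(-2.439971) − (-2.528191))/3 = -2.410564
Then eliminate the Δt^3 term (factor 2^3 = 8):
  (8·(-2.410564) − (-2.403223))/7 = -2.411613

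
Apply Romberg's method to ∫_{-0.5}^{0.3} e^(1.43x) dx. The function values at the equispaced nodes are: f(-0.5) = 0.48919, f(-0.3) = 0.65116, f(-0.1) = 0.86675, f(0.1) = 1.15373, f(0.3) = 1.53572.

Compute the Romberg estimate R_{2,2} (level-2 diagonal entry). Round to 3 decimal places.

0.732

R_{0,0} (trapezoid, 1 panel, h=0.8000): 0.80996
R_{1,0} (trapezoid, 2 panels, h=0.4000): 0.75168
R_{2,0} (trapezoid, 4 panels, h=0.2000): 0.73682
R_{1,1} = 0.75168 + (0.75168 − 0.80996)/3 = 0.73225
R_{2,1} = 0.73682 + (0.73682 − 0.75168)/3 = 0.73187
R_{2,2} = 0.73187 + (0.73187 − 0.73225)/15 = 0.73184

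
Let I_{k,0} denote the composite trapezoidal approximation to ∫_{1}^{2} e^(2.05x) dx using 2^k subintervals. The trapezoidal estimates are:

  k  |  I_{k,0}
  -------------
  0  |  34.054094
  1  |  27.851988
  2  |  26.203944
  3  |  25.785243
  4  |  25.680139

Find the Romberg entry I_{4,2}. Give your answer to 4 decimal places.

25.6451

I_{3,1} = 25.785243 + (25.785243 − 26.203944)/3 = 25.645676
I_{4,1} = 25.680139 + (25.680139 − 25.785243)/3 = 25.645104
I_{4,2} = 25.645104 + (25.645104 − 25.645676)/15 = 25.645066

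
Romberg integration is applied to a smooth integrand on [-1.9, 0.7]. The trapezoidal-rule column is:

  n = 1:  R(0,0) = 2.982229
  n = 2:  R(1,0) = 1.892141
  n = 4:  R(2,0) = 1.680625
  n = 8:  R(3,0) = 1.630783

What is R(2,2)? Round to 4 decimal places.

1.6155

R(1,1) = 1.892141 + (1.892141 − 2.982229)/3 = 1.528778
R(2,1) = (4·1.680625 − 1.892141) / 3 = 1.610120
R(2,2) = 1.610120 + (1.610120 − 1.528778)/15 = 1.615543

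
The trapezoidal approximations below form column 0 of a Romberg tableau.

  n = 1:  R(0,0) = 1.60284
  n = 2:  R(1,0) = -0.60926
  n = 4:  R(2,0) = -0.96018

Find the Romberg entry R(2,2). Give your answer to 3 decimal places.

Richardson extrapolation on the trapezoidal column (denominator 4−1=3):
R(1,1) = -0.60926 + (-0.60926 − 1.60284)/3 = -1.34663
R(2,1) = (4·(-0.96018) − (-0.60926)) / 3 = -1.07715
R(2,2) = (16·(-1.07715) − (-1.34663)) / 15 = -1.05918
(Column j=1 coincides with Simpson's rule on the same nodes.)

-1.059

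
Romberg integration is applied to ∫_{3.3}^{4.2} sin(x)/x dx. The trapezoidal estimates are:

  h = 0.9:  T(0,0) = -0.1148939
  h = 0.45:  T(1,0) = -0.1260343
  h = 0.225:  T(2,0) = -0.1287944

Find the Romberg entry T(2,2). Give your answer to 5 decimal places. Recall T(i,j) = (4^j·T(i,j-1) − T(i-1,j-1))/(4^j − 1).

-0.12971

Richardson extrapolation on the trapezoidal column (denominator 4−1=3):
T(1,1) = -0.1260343 + (-0.1260343 − (-0.1148939))/3 = -0.1297478
T(2,1) = (4·(-0.1287944) − (-0.1260343)) / 3 = -0.1297144
T(2,2) = -0.1297144 + (-0.1297144 − (-0.1297478))/15 = -0.1297122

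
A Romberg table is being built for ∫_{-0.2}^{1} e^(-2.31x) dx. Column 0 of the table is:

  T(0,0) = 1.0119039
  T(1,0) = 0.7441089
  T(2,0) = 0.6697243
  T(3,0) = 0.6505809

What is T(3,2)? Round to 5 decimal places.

0.64415

T(2,1) = 0.6697243 + (0.6697243 − 0.7441089)/3 = 0.6449294
T(3,1) = (4·0.6505809 − 0.6697243) / 3 = 0.6441998
T(3,2) = (16·0.6441998 − 0.6449294) / 15 = 0.6441512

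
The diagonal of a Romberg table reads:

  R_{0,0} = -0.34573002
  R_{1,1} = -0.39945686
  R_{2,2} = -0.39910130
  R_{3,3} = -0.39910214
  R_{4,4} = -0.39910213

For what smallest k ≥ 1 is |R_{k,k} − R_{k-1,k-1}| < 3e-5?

|R_{1,1} − R_{0,0}| = 0.05372684 ≥ 3e-5
|R_{2,2} − R_{1,1}| = 0.00035556 ≥ 3e-5
|R_{3,3} − R_{2,2}| = 0.00000084 < 3e-5

k = 3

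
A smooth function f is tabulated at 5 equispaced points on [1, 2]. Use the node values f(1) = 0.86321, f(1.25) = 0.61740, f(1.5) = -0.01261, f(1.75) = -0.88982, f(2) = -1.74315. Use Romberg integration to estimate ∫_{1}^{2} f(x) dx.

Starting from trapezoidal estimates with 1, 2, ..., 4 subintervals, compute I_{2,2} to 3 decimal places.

-0.167

I_{0,0} (trapezoid, 1 panel, h=1.0000): -0.43997
I_{1,0} (trapezoid, 2 panels, h=0.5000): -0.22629
I_{2,0} (trapezoid, 4 panels, h=0.2500): -0.18125
I_{1,1} = -0.22629 + (-0.22629 − (-0.43997))/3 = -0.15506
I_{2,1} = -0.18125 + (-0.18125 − (-0.22629))/3 = -0.16624
I_{2,2} = -0.16624 + (-0.16624 − (-0.15506))/15 = -0.16699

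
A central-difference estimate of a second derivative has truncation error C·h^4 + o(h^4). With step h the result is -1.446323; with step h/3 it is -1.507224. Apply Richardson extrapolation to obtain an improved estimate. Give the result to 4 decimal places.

Extrapolated value = (81·A(h/3) − A(h)) / (81 − 1)
= (81·(-1.507224) − (-1.446323)) / 80
= -120.638821 / 80 = -1.507985

-1.5080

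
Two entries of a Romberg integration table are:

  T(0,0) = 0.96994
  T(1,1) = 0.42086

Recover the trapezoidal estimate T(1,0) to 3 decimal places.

0.558

From T(1,1) = (4·T(1,0) − T(0,0))/3, solve for T(1,0):
4·T(1,0) = 3·0.42086 + 0.96994 = 2.23252
T(1,0) = 0.55813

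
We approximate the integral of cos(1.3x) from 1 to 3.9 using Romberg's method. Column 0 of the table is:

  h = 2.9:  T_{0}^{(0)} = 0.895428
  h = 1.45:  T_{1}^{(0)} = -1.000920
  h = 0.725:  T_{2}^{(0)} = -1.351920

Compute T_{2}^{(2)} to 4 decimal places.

T_{1}^{(1)} = -1.000920 + (-1.000920 − 0.895428)/3 = -1.633036
T_{2}^{(1)} = -1.351920 + (-1.351920 − (-1.000920))/3 = -1.468920
T_{2}^{(2)} = (16·(-1.468920) − (-1.633036)) / 15 = -1.457979

-1.4580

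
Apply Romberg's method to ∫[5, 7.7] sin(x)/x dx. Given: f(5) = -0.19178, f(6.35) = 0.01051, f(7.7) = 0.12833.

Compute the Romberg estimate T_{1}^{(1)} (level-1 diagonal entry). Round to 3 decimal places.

T_{0}^{(0)} (trapezoid, 1 panel, h=2.7000): -0.08566
T_{1}^{(0)} (trapezoid, 2 panels, h=1.3500): -0.02864
T_{1}^{(1)} = -0.02864 + (-0.02864 − (-0.08566))/3 = -0.00963

-0.010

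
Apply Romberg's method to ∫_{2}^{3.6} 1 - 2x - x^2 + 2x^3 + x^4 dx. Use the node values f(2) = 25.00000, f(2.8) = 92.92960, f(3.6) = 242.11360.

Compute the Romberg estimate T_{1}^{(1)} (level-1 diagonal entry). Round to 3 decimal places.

170.355

T_{0}^{(0)} (trapezoid, 1 panel, h=1.6000): 213.69088
T_{1}^{(0)} (trapezoid, 2 panels, h=0.8000): 181.18912
T_{1}^{(1)} = 181.18912 + (181.18912 − 213.69088)/3 = 170.35520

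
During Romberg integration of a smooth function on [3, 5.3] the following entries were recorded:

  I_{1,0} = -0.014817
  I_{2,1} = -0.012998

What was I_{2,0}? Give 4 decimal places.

From I_{2,1} = (4·I_{2,0} − I_{1,0})/3, solve for I_{2,0}:
4·I_{2,0} = 3·(-0.012998) + (-0.014817) = -0.053811
I_{2,0} = -0.013453

-0.0135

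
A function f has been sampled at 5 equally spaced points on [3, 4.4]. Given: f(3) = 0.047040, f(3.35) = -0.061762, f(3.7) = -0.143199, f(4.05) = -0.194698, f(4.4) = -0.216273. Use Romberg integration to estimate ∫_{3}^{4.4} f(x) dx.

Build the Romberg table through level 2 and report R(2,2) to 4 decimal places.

R(0,0) (trapezoid, 1 panel, h=1.4000): -0.118463
R(1,0) (trapezoid, 2 panels, h=0.7000): -0.159471
R(2,0) (trapezoid, 4 panels, h=0.3500): -0.169496
R(1,1) = -0.159471 + (-0.159471 − (-0.118463))/3 = -0.173140
R(2,1) = -0.169496 + (-0.169496 − (-0.159471))/3 = -0.172838
R(2,2) = -0.172838 + (-0.172838 − (-0.173140))/15 = -0.172818

-0.1728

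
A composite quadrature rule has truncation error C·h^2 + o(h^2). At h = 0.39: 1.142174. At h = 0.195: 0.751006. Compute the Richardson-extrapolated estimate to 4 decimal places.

The leading error scales as h^2; refining by a factor of 2 reduces it by 2^2 = 4.
Extrapolated value = (4·A(h/2) − A(h)) / (4 − 1)
= (4·0.751006 − 1.142174) / 3
= 1.861850 / 3 = 0.620617

0.6206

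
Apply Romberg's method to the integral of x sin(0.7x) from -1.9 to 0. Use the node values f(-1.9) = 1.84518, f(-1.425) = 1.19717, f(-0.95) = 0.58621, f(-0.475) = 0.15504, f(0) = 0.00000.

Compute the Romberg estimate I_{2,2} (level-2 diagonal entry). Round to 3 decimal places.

1.335

I_{0,0} (trapezoid, 1 panel, h=1.9000): 1.75292
I_{1,0} (trapezoid, 2 panels, h=0.9500): 1.43336
I_{2,0} (trapezoid, 4 panels, h=0.4750): 1.35898
I_{1,1} = 1.43336 + (1.43336 − 1.75292)/3 = 1.32684
I_{2,1} = 1.35898 + (1.35898 − 1.43336)/3 = 1.33419
I_{2,2} = 1.33419 + (1.33419 − 1.32684)/15 = 1.33468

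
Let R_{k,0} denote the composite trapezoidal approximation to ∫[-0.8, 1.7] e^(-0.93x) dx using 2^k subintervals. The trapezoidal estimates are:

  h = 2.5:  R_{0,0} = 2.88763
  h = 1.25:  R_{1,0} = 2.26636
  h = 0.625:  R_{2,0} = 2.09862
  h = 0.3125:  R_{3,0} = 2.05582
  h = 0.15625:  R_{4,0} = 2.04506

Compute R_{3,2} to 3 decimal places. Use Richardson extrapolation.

Richardson extrapolation on the trapezoidal column (denominator 4−1=3):
R_{2,1} = 2.09862 + (2.09862 − 2.26636)/3 = 2.04271
R_{3,1} = (4·2.05582 − 2.09862) / 3 = 2.04155
R_{3,2} = (16·2.04155 − 2.04271) / 15 = 2.04147
(Column j=1 coincides with Simpson's rule on the same nodes.)

2.041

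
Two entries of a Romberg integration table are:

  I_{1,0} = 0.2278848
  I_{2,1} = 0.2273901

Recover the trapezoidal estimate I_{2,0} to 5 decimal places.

0.22751

From I_{2,1} = (4·I_{2,0} − I_{1,0})/3, solve for I_{2,0}:
4·I_{2,0} = 3·0.2273901 + 0.2278848 = 0.9100551
I_{2,0} = 0.2275138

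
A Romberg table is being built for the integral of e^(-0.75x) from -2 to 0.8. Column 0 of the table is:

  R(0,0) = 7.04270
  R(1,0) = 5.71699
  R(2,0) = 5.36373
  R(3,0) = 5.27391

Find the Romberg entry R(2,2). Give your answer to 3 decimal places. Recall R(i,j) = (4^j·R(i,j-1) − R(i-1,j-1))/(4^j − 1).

5.244

R(1,1) = (4·5.71699 − 7.04270) / 3 = 5.27509
R(2,1) = (4·5.36373 − 5.71699) / 3 = 5.24598
R(2,2) = 5.24598 + (5.24598 − 5.27509)/15 = 5.24404
(Column j=1 coincides with Simpson's rule on the same nodes.)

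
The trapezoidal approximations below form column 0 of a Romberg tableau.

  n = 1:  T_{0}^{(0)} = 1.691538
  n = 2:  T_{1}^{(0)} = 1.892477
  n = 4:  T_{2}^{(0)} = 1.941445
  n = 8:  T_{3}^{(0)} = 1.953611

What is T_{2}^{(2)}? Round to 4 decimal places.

Richardson extrapolation on the trapezoidal column (denominator 4−1=3):
T_{1}^{(1)} = (4·1.892477 − 1.691538) / 3 = 1.959457
T_{2}^{(1)} = (4·1.941445 − 1.892477) / 3 = 1.957768
T_{2}^{(2)} = 1.957768 + (1.957768 − 1.959457)/15 = 1.957655
(Column j=1 coincides with Simpson's rule on the same nodes.)

1.9577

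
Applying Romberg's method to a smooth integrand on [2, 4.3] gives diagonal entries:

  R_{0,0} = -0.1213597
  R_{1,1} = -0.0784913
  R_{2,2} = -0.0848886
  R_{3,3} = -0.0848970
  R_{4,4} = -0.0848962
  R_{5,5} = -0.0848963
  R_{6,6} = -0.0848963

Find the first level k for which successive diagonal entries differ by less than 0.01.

k = 2

|R_{1,1} − R_{0,0}| = 0.0428684 ≥ 0.01
|R_{2,2} − R_{1,1}| = 0.0063973 < 0.01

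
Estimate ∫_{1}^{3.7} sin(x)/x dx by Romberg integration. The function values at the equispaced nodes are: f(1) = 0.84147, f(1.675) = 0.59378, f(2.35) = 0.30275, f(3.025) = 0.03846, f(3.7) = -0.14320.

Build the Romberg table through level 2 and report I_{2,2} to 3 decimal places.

I_{0,0} (trapezoid, 1 panel, h=2.7000): 0.94266
I_{1,0} (trapezoid, 2 panels, h=1.3500): 0.88004
I_{2,0} (trapezoid, 4 panels, h=0.6750): 0.86678
I_{1,1} = 0.88004 + (0.88004 − 0.94266)/3 = 0.85917
I_{2,1} = 0.86678 + (0.86678 − 0.88004)/3 = 0.86236
I_{2,2} = 0.86236 + (0.86236 − 0.85917)/15 = 0.86257

0.863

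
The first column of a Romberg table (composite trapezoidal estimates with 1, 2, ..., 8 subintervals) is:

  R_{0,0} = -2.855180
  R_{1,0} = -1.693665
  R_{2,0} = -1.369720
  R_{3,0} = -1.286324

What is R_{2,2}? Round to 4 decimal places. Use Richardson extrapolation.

-1.2588

R_{1,1} = -1.693665 + (-1.693665 − (-2.855180))/3 = -1.306493
R_{2,1} = (4·(-1.369720) − (-1.693665)) / 3 = -1.261738
R_{2,2} = (16·(-1.261738) − (-1.306493)) / 15 = -1.258754
(Column j=1 coincides with Simpson's rule on the same nodes.)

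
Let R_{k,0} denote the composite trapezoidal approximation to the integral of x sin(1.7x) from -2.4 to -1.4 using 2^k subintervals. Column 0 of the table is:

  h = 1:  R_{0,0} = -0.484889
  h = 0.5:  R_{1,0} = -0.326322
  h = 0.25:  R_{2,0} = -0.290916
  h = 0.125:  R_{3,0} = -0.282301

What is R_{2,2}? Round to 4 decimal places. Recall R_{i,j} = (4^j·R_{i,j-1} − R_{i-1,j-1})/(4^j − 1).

-0.2795

Richardson extrapolation on the trapezoidal column (denominator 4−1=3):
R_{1,1} = -0.326322 + (-0.326322 − (-0.484889))/3 = -0.273466
R_{2,1} = -0.290916 + (-0.290916 − (-0.326322))/3 = -0.279114
R_{2,2} = (16·(-0.279114) − (-0.273466)) / 15 = -0.279491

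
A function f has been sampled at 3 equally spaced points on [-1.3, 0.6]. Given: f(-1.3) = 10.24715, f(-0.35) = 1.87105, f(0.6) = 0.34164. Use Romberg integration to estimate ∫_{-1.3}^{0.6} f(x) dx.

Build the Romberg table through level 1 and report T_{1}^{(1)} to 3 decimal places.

5.723

T_{0}^{(0)} (trapezoid, 1 panel, h=1.9000): 10.05935
T_{1}^{(0)} (trapezoid, 2 panels, h=0.9500): 6.80717
T_{1}^{(1)} = 6.80717 + (6.80717 − 10.05935)/3 = 5.72311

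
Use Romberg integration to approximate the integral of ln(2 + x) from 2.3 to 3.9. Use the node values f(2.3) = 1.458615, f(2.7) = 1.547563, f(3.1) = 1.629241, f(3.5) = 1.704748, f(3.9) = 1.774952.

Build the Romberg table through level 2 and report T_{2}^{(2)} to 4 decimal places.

T_{0}^{(0)} (trapezoid, 1 panel, h=1.6000): 2.586854
T_{1}^{(0)} (trapezoid, 2 panels, h=0.8000): 2.596820
T_{2}^{(0)} (trapezoid, 4 panels, h=0.4000): 2.599334
T_{1}^{(1)} = 2.596820 + (2.596820 − 2.586854)/3 = 2.600142
T_{2}^{(1)} = 2.599334 + (2.599334 − 2.596820)/3 = 2.600172
T_{2}^{(2)} = 2.600172 + (2.600172 − 2.600142)/15 = 2.600174

2.6002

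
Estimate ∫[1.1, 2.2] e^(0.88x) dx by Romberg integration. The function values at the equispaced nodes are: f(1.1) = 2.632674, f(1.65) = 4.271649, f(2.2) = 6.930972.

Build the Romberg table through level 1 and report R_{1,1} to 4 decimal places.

R_{0,0} (trapezoid, 1 panel, h=1.1000): 5.260005
R_{1,0} (trapezoid, 2 panels, h=0.5500): 4.979410
R_{1,1} = 4.979410 + (4.979410 − 5.260005)/3 = 4.885878

4.8859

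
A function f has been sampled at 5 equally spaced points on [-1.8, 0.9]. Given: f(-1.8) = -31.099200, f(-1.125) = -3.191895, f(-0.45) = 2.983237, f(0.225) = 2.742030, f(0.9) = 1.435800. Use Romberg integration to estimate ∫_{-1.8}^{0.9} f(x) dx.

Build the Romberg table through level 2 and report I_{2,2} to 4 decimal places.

-5.5872

I_{0,0} (trapezoid, 1 panel, h=2.7000): -40.045590
I_{1,0} (trapezoid, 2 panels, h=1.3500): -15.995425
I_{2,0} (trapezoid, 4 panels, h=0.6750): -8.301371
I_{1,1} = -15.995425 + (-15.995425 − (-40.045590))/3 = -7.978703
I_{2,1} = -8.301371 + (-8.301371 − (-15.995425))/3 = -5.736686
I_{2,2} = -5.736686 + (-5.736686 − (-7.978703))/15 = -5.587218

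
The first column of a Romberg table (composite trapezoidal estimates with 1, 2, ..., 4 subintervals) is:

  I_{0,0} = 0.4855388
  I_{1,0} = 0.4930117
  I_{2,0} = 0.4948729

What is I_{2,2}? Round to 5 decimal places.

0.49549

I_{1,1} = (4·0.4930117 − 0.4855388) / 3 = 0.4955027
I_{2,1} = (4·0.4948729 − 0.4930117) / 3 = 0.4954933
I_{2,2} = (16·0.4954933 − 0.4955027) / 15 = 0.4954927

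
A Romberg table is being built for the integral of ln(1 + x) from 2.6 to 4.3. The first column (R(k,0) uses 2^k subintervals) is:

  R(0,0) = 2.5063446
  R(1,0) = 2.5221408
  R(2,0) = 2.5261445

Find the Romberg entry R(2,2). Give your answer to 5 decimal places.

2.52748

Richardson extrapolation on the trapezoidal column (denominator 4−1=3):
R(1,1) = 2.5221408 + (2.5221408 − 2.5063446)/3 = 2.5274062
R(2,1) = (4·2.5261445 − 2.5221408) / 3 = 2.5274791
R(2,2) = (16·2.5274791 − 2.5274062) / 15 = 2.5274840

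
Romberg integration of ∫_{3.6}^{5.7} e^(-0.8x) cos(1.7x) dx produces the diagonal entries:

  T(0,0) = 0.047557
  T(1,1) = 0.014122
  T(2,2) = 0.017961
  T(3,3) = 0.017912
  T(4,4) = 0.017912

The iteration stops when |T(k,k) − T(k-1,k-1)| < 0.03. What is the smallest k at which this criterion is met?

k = 2

|T(1,1) − T(0,0)| = 0.033435 ≥ 0.03
|T(2,2) − T(1,1)| = 0.003839 < 0.03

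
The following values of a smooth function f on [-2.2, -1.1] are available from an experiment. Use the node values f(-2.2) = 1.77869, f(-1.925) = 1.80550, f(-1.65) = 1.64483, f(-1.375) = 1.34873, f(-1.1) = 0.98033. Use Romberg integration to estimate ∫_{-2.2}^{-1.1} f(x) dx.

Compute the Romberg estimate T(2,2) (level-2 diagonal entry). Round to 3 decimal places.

T(0,0) (trapezoid, 1 panel, h=1.1000): 1.51746
T(1,0) (trapezoid, 2 panels, h=0.5500): 1.66339
T(2,0) (trapezoid, 4 panels, h=0.2750): 1.69911
T(1,1) = 1.66339 + (1.66339 − 1.51746)/3 = 1.71203
T(2,1) = 1.69911 + (1.69911 − 1.66339)/3 = 1.71102
T(2,2) = 1.71102 + (1.71102 − 1.71203)/15 = 1.71095

1.711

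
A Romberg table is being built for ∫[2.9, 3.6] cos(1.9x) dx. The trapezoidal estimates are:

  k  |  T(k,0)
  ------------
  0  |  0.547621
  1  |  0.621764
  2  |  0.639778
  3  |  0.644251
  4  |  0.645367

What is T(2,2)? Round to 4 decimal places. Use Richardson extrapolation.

0.6457

Richardson extrapolation on the trapezoidal column (denominator 4−1=3):
T(1,1) = 0.621764 + (0.621764 − 0.547621)/3 = 0.646478
T(2,1) = (4·0.639778 − 0.621764) / 3 = 0.645783
T(2,2) = (16·0.645783 − 0.646478) / 15 = 0.645737
(Column j=1 coincides with Simpson's rule on the same nodes.)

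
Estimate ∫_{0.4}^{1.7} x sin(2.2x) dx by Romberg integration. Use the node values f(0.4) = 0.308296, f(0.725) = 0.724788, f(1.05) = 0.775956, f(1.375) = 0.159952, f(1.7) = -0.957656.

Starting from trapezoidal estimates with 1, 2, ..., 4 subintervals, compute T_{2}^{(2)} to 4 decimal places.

T_{0}^{(0)} (trapezoid, 1 panel, h=1.3000): -0.422084
T_{1}^{(0)} (trapezoid, 2 panels, h=0.6500): 0.293329
T_{2}^{(0)} (trapezoid, 4 panels, h=0.3250): 0.434205
T_{1}^{(1)} = 0.293329 + (0.293329 − (-0.422084))/3 = 0.531800
T_{2}^{(1)} = 0.434205 + (0.434205 − 0.293329)/3 = 0.481164
T_{2}^{(2)} = 0.481164 + (0.481164 − 0.531800)/15 = 0.477788

0.4778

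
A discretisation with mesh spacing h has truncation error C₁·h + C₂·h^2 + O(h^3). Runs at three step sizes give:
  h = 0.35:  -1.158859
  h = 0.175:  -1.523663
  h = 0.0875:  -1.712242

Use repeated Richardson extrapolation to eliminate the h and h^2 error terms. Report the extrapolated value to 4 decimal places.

-1.9049

First eliminate the h term (factor 2^1 = 2):
  B₁ = (2·(-1.523663) − (-1.158859))/1 = -1.888467
  B₂ = (2·(-1.712242) − (-1.523663))/1 = -1.900821
Then eliminate the h^2 term (factor 2^2 = 4):
  (4·(-1.900821) − (-1.888467))/3 = -1.904939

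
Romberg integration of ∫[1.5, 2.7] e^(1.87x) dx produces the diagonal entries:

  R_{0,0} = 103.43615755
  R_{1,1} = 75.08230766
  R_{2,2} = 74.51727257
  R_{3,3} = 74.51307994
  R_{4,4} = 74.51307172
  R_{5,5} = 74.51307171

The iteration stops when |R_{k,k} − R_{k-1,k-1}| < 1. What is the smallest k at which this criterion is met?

k = 2

|R_{1,1} − R_{0,0}| = 28.35384989 ≥ 1
|R_{2,2} − R_{1,1}| = 0.56503509 < 1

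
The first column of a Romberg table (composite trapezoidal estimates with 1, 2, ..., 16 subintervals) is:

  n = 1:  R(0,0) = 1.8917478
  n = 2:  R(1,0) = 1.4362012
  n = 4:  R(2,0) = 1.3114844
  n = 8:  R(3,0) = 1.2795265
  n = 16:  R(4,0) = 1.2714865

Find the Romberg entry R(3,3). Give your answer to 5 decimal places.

R(1,1) = (4·1.4362012 − 1.8917478) / 3 = 1.2843523
R(2,1) = 1.3114844 + (1.3114844 − 1.4362012)/3 = 1.2699121
R(3,1) = (4·1.2795265 − 1.3114844) / 3 = 1.2688739
R(2,2) = 1.2699121 + (1.2699121 − 1.2843523)/15 = 1.2689494
R(3,2) = 1.2688739 + (1.2688739 − 1.2699121)/15 = 1.2688047
R(3,3) = (64·1.2688047 − 1.2689494) / 63 = 1.2688024

1.26880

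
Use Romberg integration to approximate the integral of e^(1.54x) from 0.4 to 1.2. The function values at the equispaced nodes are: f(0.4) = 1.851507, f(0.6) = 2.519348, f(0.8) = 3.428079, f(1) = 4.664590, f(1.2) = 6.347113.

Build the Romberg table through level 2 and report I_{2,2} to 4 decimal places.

2.9192

I_{0,0} (trapezoid, 1 panel, h=0.8000): 3.279448
I_{1,0} (trapezoid, 2 panels, h=0.4000): 3.010956
I_{2,0} (trapezoid, 4 panels, h=0.2000): 2.942265
I_{1,1} = 3.010956 + (3.010956 − 3.279448)/3 = 2.921459
I_{2,1} = 2.942265 + (2.942265 − 3.010956)/3 = 2.919368
I_{2,2} = 2.919368 + (2.919368 − 2.921459)/15 = 2.919229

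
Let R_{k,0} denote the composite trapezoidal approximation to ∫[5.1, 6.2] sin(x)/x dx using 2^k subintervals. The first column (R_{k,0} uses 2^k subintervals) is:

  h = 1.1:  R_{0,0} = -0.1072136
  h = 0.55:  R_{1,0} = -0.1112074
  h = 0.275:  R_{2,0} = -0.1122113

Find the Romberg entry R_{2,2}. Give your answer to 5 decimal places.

-0.11255

Richardson extrapolation on the trapezoidal column (denominator 4−1=3):
R_{1,1} = -0.1112074 + (-0.1112074 − (-0.1072136))/3 = -0.1125387
R_{2,1} = (4·(-0.1122113) − (-0.1112074)) / 3 = -0.1125459
R_{2,2} = -0.1125459 + (-0.1125459 − (-0.1125387))/15 = -0.1125464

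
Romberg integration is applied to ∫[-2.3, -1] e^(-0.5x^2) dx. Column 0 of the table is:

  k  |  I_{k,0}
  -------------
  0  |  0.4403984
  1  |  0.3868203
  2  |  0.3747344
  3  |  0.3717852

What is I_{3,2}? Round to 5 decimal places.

Richardson extrapolation on the trapezoidal column (denominator 4−1=3):
I_{2,1} = 0.3747344 + (0.3747344 − 0.3868203)/3 = 0.3707058
I_{3,1} = (4·0.3717852 − 0.3747344) / 3 = 0.3708021
I_{3,2} = (16·0.3708021 − 0.3707058) / 15 = 0.3708085

0.37081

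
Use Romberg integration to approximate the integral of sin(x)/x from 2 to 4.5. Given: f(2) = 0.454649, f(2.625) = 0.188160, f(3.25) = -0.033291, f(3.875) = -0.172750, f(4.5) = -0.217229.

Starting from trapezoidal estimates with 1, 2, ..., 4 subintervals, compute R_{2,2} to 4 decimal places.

R_{0,0} (trapezoid, 1 panel, h=2.5000): 0.296775
R_{1,0} (trapezoid, 2 panels, h=1.2500): 0.106774
R_{2,0} (trapezoid, 4 panels, h=0.6250): 0.063018
R_{1,1} = 0.106774 + (0.106774 − 0.296775)/3 = 0.043440
R_{2,1} = 0.063018 + (0.063018 − 0.106774)/3 = 0.048433
R_{2,2} = 0.048433 + (0.048433 − 0.043440)/15 = 0.048766

0.0488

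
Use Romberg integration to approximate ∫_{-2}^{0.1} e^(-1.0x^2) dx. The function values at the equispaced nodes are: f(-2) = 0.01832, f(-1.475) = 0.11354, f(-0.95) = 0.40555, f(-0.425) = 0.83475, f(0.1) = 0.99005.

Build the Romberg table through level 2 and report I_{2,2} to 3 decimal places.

0.986

I_{0,0} (trapezoid, 1 panel, h=2.1000): 1.05879
I_{1,0} (trapezoid, 2 panels, h=1.0500): 0.95522
I_{2,0} (trapezoid, 4 panels, h=0.5250): 0.97546
I_{1,1} = 0.95522 + (0.95522 − 1.05879)/3 = 0.92070
I_{2,1} = 0.97546 + (0.97546 − 0.95522)/3 = 0.98221
I_{2,2} = 0.98221 + (0.98221 − 0.92070)/15 = 0.98631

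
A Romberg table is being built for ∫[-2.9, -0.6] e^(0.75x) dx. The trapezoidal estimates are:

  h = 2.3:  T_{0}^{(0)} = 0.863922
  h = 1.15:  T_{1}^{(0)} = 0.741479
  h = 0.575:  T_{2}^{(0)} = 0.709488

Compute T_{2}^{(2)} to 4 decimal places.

T_{1}^{(1)} = (4·0.741479 − 0.863922) / 3 = 0.700665
T_{2}^{(1)} = 0.709488 + (0.709488 − 0.741479)/3 = 0.698824
T_{2}^{(2)} = 0.698824 + (0.698824 − 0.700665)/15 = 0.698701

0.6987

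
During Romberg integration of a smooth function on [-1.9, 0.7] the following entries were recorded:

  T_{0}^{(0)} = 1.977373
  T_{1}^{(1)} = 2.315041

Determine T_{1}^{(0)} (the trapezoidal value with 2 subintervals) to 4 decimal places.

2.2306

From T_{1}^{(1)} = (4·T_{1}^{(0)} − T_{0}^{(0)})/3, solve for T_{1}^{(0)}:
4·T_{1}^{(0)} = 3·2.315041 + 1.977373 = 8.922496
T_{1}^{(0)} = 2.230624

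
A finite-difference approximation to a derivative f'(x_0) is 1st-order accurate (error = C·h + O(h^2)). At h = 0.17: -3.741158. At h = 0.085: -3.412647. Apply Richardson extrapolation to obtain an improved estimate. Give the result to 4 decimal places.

Extrapolated value = (2·A(h/2) − A(h)) / (2 − 1)
= (2·(-3.412647) − (-3.741158)) / 1
= -3.084136 / 1 = -3.084136

-3.0841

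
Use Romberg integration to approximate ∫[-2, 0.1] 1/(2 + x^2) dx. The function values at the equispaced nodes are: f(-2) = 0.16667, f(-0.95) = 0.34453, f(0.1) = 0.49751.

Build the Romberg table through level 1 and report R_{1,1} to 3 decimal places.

R_{0,0} (trapezoid, 1 panel, h=2.1000): 0.69739
R_{1,0} (trapezoid, 2 panels, h=1.0500): 0.71045
R_{1,1} = 0.71045 + (0.71045 − 0.69739)/3 = 0.71480

0.715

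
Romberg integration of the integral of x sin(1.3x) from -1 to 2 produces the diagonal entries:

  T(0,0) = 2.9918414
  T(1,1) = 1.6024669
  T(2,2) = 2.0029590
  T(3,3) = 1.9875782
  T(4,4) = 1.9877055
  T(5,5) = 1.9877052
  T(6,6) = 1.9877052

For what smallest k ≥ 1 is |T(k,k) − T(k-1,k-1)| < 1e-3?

k = 4

|T(1,1) − T(0,0)| = 1.3893745 ≥ 1e-3
|T(2,2) − T(1,1)| = 0.4004921 ≥ 1e-3
|T(3,3) − T(2,2)| = 0.0153808 ≥ 1e-3
|T(4,4) − T(3,3)| = 0.0001273 < 1e-3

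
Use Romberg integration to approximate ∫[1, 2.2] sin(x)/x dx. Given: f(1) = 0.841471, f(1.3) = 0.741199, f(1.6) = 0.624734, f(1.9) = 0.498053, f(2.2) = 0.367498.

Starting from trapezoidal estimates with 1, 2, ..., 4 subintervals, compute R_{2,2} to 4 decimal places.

R_{0,0} (trapezoid, 1 panel, h=1.2000): 0.725381
R_{1,0} (trapezoid, 2 panels, h=0.6000): 0.737531
R_{2,0} (trapezoid, 4 panels, h=0.3000): 0.740541
R_{1,1} = 0.737531 + (0.737531 − 0.725381)/3 = 0.741581
R_{2,1} = 0.740541 + (0.740541 − 0.737531)/3 = 0.741544
R_{2,2} = 0.741544 + (0.741544 − 0.741581)/15 = 0.741542

0.7415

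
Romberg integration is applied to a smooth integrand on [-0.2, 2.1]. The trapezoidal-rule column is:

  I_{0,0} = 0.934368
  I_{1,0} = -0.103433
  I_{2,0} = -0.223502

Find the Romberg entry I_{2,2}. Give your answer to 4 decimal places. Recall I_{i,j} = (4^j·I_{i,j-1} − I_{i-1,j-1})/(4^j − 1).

Richardson extrapolation on the trapezoidal column (denominator 4−1=3):
I_{1,1} = (4·(-0.103433) − 0.934368) / 3 = -0.449367
I_{2,1} = (4·(-0.223502) − (-0.103433)) / 3 = -0.263525
I_{2,2} = -0.263525 + (-0.263525 − (-0.449367))/15 = -0.251136

-0.2511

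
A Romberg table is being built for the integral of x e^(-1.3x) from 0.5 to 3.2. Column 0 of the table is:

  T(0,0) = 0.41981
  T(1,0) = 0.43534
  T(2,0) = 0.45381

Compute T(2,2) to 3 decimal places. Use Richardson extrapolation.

Richardson extrapolation on the trapezoidal column (denominator 4−1=3):
T(1,1) = 0.43534 + (0.43534 − 0.41981)/3 = 0.44052
T(2,1) = 0.45381 + (0.45381 − 0.43534)/3 = 0.45997
T(2,2) = (16·0.45997 − 0.44052) / 15 = 0.46127
(Column j=1 coincides with Simpson's rule on the same nodes.)

0.461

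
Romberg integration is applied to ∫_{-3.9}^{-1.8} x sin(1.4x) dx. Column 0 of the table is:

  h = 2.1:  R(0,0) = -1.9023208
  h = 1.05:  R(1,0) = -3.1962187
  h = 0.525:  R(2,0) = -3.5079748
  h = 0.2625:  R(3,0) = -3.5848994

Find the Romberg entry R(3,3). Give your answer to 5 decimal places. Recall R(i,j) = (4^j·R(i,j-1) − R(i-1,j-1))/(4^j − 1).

-3.61044

Richardson extrapolation on the trapezoidal column (denominator 4−1=3):
R(1,1) = -3.1962187 + (-3.1962187 − (-1.9023208))/3 = -3.6275180
R(2,1) = (4·(-3.5079748) − (-3.1962187)) / 3 = -3.6118935
R(3,1) = -3.5848994 + (-3.5848994 − (-3.5079748))/3 = -3.6105409
R(2,2) = (16·(-3.6118935) − (-3.6275180)) / 15 = -3.6108519
R(3,2) = (16·(-3.6105409) − (-3.6118935)) / 15 = -3.6104507
R(3,3) = -3.6104507 + (-3.6104507 − (-3.6108519))/63 = -3.6104443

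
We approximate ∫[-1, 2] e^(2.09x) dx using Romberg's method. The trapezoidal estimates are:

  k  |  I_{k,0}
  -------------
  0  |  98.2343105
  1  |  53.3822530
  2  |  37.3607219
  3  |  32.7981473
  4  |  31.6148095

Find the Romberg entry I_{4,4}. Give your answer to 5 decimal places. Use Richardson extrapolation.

Richardson extrapolation on the trapezoidal column (denominator 4−1=3):
I_{1,1} = (4·53.3822530 − 98.2343105) / 3 = 38.4315672
I_{2,1} = 37.3607219 + (37.3607219 − 53.3822530)/3 = 32.0202115
I_{3,1} = 32.7981473 + (32.7981473 − 37.3607219)/3 = 31.2772891
I_{4,1} = (4·31.6148095 − 32.7981473) / 3 = 31.2203636
I_{2,2} = (16·32.0202115 − 38.4315672) / 15 = 31.5927878
I_{3,2} = 31.2772891 + (31.2772891 − 32.0202115)/15 = 31.2277609
I_{4,2} = (16·31.2203636 − 31.2772891) / 15 = 31.2165686
I_{3,3} = (64·31.2277609 − 31.5927878) / 63 = 31.2219668
I_{4,3} = 31.2165686 + (31.2165686 − 31.2277609)/63 = 31.2163909
I_{4,4} = 31.2163909 + (31.2163909 − 31.2219668)/255 = 31.2163690

31.21637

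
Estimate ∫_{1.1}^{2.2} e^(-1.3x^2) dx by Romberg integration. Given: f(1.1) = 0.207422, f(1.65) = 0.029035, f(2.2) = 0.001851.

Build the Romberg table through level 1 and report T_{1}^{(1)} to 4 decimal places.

0.0597

T_{0}^{(0)} (trapezoid, 1 panel, h=1.1000): 0.115100
T_{1}^{(0)} (trapezoid, 2 panels, h=0.5500): 0.073519
T_{1}^{(1)} = 0.073519 + (0.073519 − 0.115100)/3 = 0.059659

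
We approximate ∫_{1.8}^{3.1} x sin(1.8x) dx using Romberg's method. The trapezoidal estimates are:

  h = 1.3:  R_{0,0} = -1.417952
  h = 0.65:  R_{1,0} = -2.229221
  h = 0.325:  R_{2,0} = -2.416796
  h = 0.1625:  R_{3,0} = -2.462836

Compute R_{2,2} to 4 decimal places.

-2.4780

Richardson extrapolation on the trapezoidal column (denominator 4−1=3):
R_{1,1} = -2.229221 + (-2.229221 − (-1.417952))/3 = -2.499644
R_{2,1} = (4·(-2.416796) − (-2.229221)) / 3 = -2.479321
R_{2,2} = -2.479321 + (-2.479321 − (-2.499644))/15 = -2.477966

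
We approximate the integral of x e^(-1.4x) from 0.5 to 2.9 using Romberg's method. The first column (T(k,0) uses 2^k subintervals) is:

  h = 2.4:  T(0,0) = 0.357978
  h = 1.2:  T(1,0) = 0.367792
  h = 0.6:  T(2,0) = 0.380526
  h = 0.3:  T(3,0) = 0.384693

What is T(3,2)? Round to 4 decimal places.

0.3862

Richardson extrapolation on the trapezoidal column (denominator 4−1=3):
T(2,1) = (4·0.380526 − 0.367792) / 3 = 0.384771
T(3,1) = 0.384693 + (0.384693 − 0.380526)/3 = 0.386082
T(3,2) = (16·0.386082 − 0.384771) / 15 = 0.386169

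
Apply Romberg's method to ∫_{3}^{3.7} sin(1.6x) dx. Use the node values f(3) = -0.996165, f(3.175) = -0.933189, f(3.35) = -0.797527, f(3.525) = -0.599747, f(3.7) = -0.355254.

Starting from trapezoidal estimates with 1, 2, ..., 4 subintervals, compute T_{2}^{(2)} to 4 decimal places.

T_{0}^{(0)} (trapezoid, 1 panel, h=0.7000): -0.472997
T_{1}^{(0)} (trapezoid, 2 panels, h=0.3500): -0.515633
T_{2}^{(0)} (trapezoid, 4 panels, h=0.1750): -0.526080
T_{1}^{(1)} = -0.515633 + (-0.515633 − (-0.472997))/3 = -0.529845
T_{2}^{(1)} = -0.526080 + (-0.526080 − (-0.515633))/3 = -0.529562
T_{2}^{(2)} = -0.529562 + (-0.529562 − (-0.529845))/15 = -0.529543

-0.5295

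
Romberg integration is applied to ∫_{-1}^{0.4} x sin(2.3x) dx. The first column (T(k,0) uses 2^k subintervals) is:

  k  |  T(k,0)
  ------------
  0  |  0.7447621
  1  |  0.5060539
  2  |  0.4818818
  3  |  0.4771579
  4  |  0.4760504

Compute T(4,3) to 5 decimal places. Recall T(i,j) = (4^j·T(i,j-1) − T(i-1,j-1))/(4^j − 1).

T(2,1) = 0.4818818 + (0.4818818 − 0.5060539)/3 = 0.4738244
T(3,1) = 0.4771579 + (0.4771579 − 0.4818818)/3 = 0.4755833
T(4,1) = 0.4760504 + (0.4760504 − 0.4771579)/3 = 0.4756812
T(3,2) = (16·0.4755833 − 0.4738244) / 15 = 0.4757006
T(4,2) = (16·0.4756812 − 0.4755833) / 15 = 0.4756877
T(4,3) = 0.4756877 + (0.4756877 − 0.4757006)/63 = 0.4756875
(Column j=1 coincides with Simpson's rule on the same nodes.)

0.47569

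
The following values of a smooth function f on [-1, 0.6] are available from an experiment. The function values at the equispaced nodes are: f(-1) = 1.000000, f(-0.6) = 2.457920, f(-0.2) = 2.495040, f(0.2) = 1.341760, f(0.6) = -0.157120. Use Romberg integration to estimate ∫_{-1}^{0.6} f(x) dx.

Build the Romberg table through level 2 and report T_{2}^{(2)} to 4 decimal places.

T_{0}^{(0)} (trapezoid, 1 panel, h=1.6000): 0.674304
T_{1}^{(0)} (trapezoid, 2 panels, h=0.8000): 2.333184
T_{2}^{(0)} (trapezoid, 4 panels, h=0.4000): 2.686464
T_{1}^{(1)} = 2.333184 + (2.333184 − 0.674304)/3 = 2.886144
T_{2}^{(1)} = 2.686464 + (2.686464 − 2.333184)/3 = 2.804224
T_{2}^{(2)} = 2.804224 + (2.804224 − 2.886144)/15 = 2.798763

2.7988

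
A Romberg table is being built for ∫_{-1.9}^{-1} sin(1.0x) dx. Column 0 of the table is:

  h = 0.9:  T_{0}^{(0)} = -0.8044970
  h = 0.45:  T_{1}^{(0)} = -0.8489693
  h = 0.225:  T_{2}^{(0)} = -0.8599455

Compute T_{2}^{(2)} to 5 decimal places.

Richardson extrapolation on the trapezoidal column (denominator 4−1=3):
T_{1}^{(1)} = -0.8489693 + (-0.8489693 − (-0.8044970))/3 = -0.8637934
T_{2}^{(1)} = -0.8599455 + (-0.8599455 − (-0.8489693))/3 = -0.8636042
T_{2}^{(2)} = (16·(-0.8636042) − (-0.8637934)) / 15 = -0.8635916

-0.86359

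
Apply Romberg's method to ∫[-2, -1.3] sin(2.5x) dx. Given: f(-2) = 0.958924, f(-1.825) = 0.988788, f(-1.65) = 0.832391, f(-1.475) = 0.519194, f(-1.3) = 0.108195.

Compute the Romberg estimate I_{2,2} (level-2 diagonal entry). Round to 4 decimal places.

I_{0,0} (trapezoid, 1 panel, h=0.7000): 0.373492
I_{1,0} (trapezoid, 2 panels, h=0.3500): 0.478083
I_{2,0} (trapezoid, 4 panels, h=0.1750): 0.502938
I_{1,1} = 0.478083 + (0.478083 − 0.373492)/3 = 0.512947
I_{2,1} = 0.502938 + (0.502938 − 0.478083)/3 = 0.511223
I_{2,2} = 0.511223 + (0.511223 − 0.512947)/15 = 0.511108

0.5111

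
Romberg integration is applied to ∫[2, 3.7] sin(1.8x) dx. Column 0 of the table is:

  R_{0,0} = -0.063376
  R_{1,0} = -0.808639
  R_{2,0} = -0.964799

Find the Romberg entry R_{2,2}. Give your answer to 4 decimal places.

Richardson extrapolation on the trapezoidal column (denominator 4−1=3):
R_{1,1} = (4·(-0.808639) − (-0.063376)) / 3 = -1.057060
R_{2,1} = (4·(-0.964799) − (-0.808639)) / 3 = -1.016852
R_{2,2} = (16·(-1.016852) − (-1.057060)) / 15 = -1.014171

-1.0142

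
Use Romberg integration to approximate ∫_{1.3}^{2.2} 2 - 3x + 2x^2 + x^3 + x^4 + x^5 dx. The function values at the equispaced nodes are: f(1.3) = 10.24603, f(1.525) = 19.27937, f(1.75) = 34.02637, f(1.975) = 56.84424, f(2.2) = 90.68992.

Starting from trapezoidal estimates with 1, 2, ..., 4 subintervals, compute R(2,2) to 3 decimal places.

35.508

R(0,0) (trapezoid, 1 panel, h=0.9000): 45.42118
R(1,0) (trapezoid, 2 panels, h=0.4500): 38.02246
R(2,0) (trapezoid, 4 panels, h=0.2250): 36.13904
R(1,1) = 38.02246 + (38.02246 − 45.42118)/3 = 35.55622
R(2,1) = 36.13904 + (36.13904 − 38.02246)/3 = 35.51123
R(2,2) = 35.51123 + (35.51123 − 35.55622)/15 = 35.50823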